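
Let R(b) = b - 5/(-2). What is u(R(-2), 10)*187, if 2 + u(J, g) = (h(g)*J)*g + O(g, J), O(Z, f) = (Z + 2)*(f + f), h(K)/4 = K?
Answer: 39270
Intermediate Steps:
h(K) = 4*K
O(Z, f) = 2*f*(2 + Z) (O(Z, f) = (2 + Z)*(2*f) = 2*f*(2 + Z))
R(b) = 5/2 + b (R(b) = b - 5*(-½) = b + 5/2 = 5/2 + b)
u(J, g) = -2 + 2*J*(2 + g) + 4*J*g² (u(J, g) = -2 + (((4*g)*J)*g + 2*J*(2 + g)) = -2 + ((4*J*g)*g + 2*J*(2 + g)) = -2 + (4*J*g² + 2*J*(2 + g)) = -2 + (2*J*(2 + g) + 4*J*g²) = -2 + 2*J*(2 + g) + 4*J*g²)
u(R(-2), 10)*187 = (-2 + 2*(5/2 - 2)*(2 + 10) + 4*(5/2 - 2)*10²)*187 = (-2 + 2*(½)*12 + 4*(½)*100)*187 = (-2 + 12 + 200)*187 = 210*187 = 39270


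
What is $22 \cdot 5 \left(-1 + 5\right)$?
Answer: $440$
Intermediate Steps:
$22 \cdot 5 \left(-1 + 5\right) = 22 \cdot 5 \cdot 4 = 22 \cdot 20 = 440$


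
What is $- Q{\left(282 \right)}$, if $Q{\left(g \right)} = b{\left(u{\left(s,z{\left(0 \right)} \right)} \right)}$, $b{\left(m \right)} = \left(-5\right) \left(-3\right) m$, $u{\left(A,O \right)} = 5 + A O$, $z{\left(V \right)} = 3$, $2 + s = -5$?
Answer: $240$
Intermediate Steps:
$s = -7$ ($s = -2 - 5 = -7$)
$b{\left(m \right)} = 15 m$
$Q{\left(g \right)} = -240$ ($Q{\left(g \right)} = 15 \left(5 - 21\right) = 15 \left(-16\right) = -240$)
$- Q{\left(282 \right)} = \left(-1\right) \left(-240\right) = 240$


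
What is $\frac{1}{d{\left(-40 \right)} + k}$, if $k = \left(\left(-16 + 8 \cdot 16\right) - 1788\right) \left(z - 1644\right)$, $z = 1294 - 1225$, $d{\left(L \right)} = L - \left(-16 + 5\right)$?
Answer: $\frac{1}{2639671} \approx 3.7884 \cdot 10^{-7}$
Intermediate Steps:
$d{\left(L \right)} = 11 + L$ ($d{\left(L \right)} = L - -11 = L + 11 = 11 + L$)
$z = 69$
$k = 2639700$ ($k = \left(\left(-16 + 8 \cdot 16\right) - 1788\right) \left(69 - 1644\right) = \left(\left(-16 + 128\right) - 1788\right) \left(-1575\right) = \left(112 - 1788\right) \left(-1575\right) = \left(-1676\right) \left(-1575\right) = 2639700$)
$\frac{1}{d{\left(-40 \right)} + k} = \frac{1}{\left(11 - 40\right) + 2639700} = \frac{1}{-29 + 2639700} = \frac{1}{2639671}$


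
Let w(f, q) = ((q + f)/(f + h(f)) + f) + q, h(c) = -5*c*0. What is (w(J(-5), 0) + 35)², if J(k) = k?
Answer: 961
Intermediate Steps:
h(c) = 0
w(f, q) = f + q + (f + q)/f (w(f, q) = ((q + f)/(f + 0) + f) + q = ((f + q)/f + f) + q = (f + (f + q)/f) + q = f + q + (f + q)/f)
(w(J(-5), 0) + 35)² = ((1 - 5 + 0 + 0/(-5)) + 35)² = ((1 - 5 + 0 + 0*(-⅕)) + 35)² = ((1 - 5 + 0 + 0) + 35)² = (-4 + 35)² = 31² = 961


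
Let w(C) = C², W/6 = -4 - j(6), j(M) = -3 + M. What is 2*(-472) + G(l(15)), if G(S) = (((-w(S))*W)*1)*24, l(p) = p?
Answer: 225856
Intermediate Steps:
W = -42 (W = 6*(-4 - (-3 + 6)) = 6*(-4 - 1*3) = 6*(-4 - 3) = 6*(-7) = -42)
G(S) = 1008*S² (G(S) = ((-S²*(-42))*1)*24 = ((42*S²)*1)*24 = (42*S²)*24 = 1008*S²)
2*(-472) + G(l(15)) = 2*(-472) + 1008*15² = -944 + 1008*225 = -944 + 226800 = 225856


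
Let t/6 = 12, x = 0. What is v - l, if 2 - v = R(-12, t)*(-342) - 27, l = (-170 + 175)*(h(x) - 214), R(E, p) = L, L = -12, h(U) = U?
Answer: -3005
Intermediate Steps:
t = 72 (t = 6*12 = 72)
R(E, p) = -12
l = -1070 (l = (-170 + 175)*(0 - 214) = 5*(-214) = -1070)
v = -4075 (v = 2 - (-12*(-342) - 27) = 2 - (4104 - 27) = 2 - 1*4077 = 2 - 4077 = -4075)
v - l = -4075 - 1*(-1070) = -4075 + 1070 = -3005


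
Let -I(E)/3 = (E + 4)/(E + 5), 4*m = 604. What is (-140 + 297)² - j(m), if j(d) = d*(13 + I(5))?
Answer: 230937/10 ≈ 23094.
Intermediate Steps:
m = 151 (m = (¼)*604 = 151)
I(E) = -3*(4 + E)/(5 + E) (I(E) = -3*(E + 4)/(E + 5) = -3*(4 + E)/(5 + E))
j(d) = 103*d/10 (j(d) = d*(13 + 3*(-4 - 1*5)/(5 + 5)) = d*(13 + 3*(-4 - 5)/10) = d*(13 + 3*(⅒)*(-9)) = d*(13 - 27/10) = d*(103/10) = 103*d/10)
(-140 + 297)² - j(m) = (-140 + 297)² - 103*151/10 = 157² - 1*15553/10 = 24649 - 15553/10 = 230937/10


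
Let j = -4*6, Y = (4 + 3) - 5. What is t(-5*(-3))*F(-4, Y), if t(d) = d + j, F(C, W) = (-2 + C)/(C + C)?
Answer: -27/4 ≈ -6.7500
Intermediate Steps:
Y = 2 (Y = 7 - 5 = 2)
j = -24
F(C, W) = (-2 + C)/(2*C) (F(C, W) = (-2 + C)/((2*C)) = (-2 + C)*(1/(2*C)) = (-2 + C)/(2*C))
t(d) = -24 + d (t(d) = d - 24 = -24 + d)
t(-5*(-3))*F(-4, Y) = (-24 - 5*(-3))*((½)*(-2 - 4)/(-4)) = (-24 + 15)*((½)*(-¼)*(-6)) = -9*¾ = -27/4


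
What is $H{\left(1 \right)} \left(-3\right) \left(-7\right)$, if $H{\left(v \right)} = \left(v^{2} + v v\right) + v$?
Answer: $63$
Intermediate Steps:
$H{\left(v \right)} = v + 2 v^{2}$ ($H{\left(v \right)} = \left(v^{2} + v^{2}\right) + v = 2 v^{2} + v = v + 2 v^{2}$)
$H{\left(1 \right)} \left(-3\right) \left(-7\right) = 1 \left(1 + 2 \cdot 1\right) \left(-3\right) \left(-7\right) = 1 \left(1 + 2\right) \left(-3\right) \left(-7\right) = 1 \cdot 3 \left(-3\right) \left(-7\right) = 3 \left(-3\right) \left(-7\right) = \left(-9\right) \left(-7\right) = 63$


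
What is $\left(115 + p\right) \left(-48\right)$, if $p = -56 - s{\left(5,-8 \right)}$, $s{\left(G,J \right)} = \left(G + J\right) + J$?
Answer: $-3360$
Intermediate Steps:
$s{\left(G,J \right)} = G + 2 J$
$p = -45$ ($p = -56 - \left(5 + 2 \left(-8\right)\right) = -56 - \left(5 - 16\right) = -56 - -11 = -56 + 11 = -45$)
$\left(115 + p\right) \left(-48\right) = \left(115 - 45\right) \left(-48\right) = 70 \left(-48\right) = -3360$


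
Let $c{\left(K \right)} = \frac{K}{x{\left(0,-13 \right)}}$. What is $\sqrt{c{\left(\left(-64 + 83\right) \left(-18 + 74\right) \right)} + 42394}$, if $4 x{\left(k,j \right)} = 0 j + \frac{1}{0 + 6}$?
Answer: $\sqrt{67930} \approx 260.63$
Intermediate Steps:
$x{\left(k,j \right)} = \frac{1}{24}$ ($x{\left(k,j \right)} = \frac{0 j + \frac{1}{0 + 6}}{4} = \frac{0 + \frac{1}{6}}{4} = \frac{1}{4} \cdot \frac{1}{6} = \frac{1}{24}$)
$c{\left(K \right)} = 24 K$ ($c{\left(K \right)} = K \frac{1}{\frac{1}{24}} = K 24 = 24 K$)
$\sqrt{c{\left(\left(-64 + 83\right) \left(-18 + 74\right) \right)} + 42394} = \sqrt{24 \left(-64 + 83\right) \left(-18 + 74\right) + 42394} = \sqrt{24 \cdot 19 \cdot 56 + 42394} = \sqrt{24 \cdot 1064 + 42394} = \sqrt{25536 + 42394} = \sqrt{67930}$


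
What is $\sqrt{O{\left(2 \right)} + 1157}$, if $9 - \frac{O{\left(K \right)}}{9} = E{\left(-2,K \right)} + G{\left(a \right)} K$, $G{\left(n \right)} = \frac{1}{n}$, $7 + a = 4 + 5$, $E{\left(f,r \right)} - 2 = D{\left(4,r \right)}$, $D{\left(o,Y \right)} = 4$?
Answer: $5 \sqrt{47} \approx 34.278$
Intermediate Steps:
$E{\left(f,r \right)} = 6$ ($E{\left(f,r \right)} = 2 + 4 = 6$)
$a = 2$ ($a = -7 + \left(4 + 5\right) = -7 + 9 = 2$)
$O{\left(K \right)} = 27 - \frac{9 K}{2}$ ($O{\left(K \right)} = 81 - 9 \left(6 + \frac{K}{2}\right) = 81 - \left(54 + \frac{9 K}{2}\right) = 27 - \frac{9 K}{2}$)
$\sqrt{O{\left(2 \right)} + 1157} = \sqrt{\left(27 - 9\right) + 1157} = \sqrt{18 + 1157} = \sqrt{1175} = 5 \sqrt{47}$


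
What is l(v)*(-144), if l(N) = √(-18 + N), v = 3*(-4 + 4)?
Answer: -432*I*√2 ≈ -610.94*I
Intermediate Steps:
v = 0 (v = 3*0 = 0)
l(v)*(-144) = √(-18 + 0)*(-144) = √(-18)*(-144) = (3*I*√2)*(-144) = -432*I*√2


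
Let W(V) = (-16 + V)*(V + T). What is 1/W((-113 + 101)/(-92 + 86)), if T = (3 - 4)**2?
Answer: -1/42 ≈ -0.023810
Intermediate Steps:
T = 1 (T = (-1)**2 = 1)
W(V) = (1 + V)*(-16 + V) (W(V) = (-16 + V)*(V + 1) = (-16 + V)*(1 + V) = (1 + V)*(-16 + V))
1/W((-113 + 101)/(-92 + 86)) = 1/(-16 + ((-113 + 101)/(-92 + 86))**2 - 15*(-113 + 101)/(-92 + 86)) = 1/(-16 + (-12/(-6))**2 - (-180)/(-6)) = 1/(-16 + (-12*(-1/6))**2 - (-180)*(-1)/6) = 1/(-16 + 2**2 - 15*2) = 1/(-16 + 4 - 30) = 1/(-42) = -1/42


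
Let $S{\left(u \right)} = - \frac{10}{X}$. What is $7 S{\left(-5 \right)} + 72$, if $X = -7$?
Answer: $82$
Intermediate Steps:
$S{\left(u \right)} = \frac{10}{7}$ ($S{\left(u \right)} = - \frac{10}{-7} = \left(-10\right) \left(- \frac{1}{7}\right) = \frac{10}{7}$)
$7 S{\left(-5 \right)} + 72 = 7 \cdot \frac{10}{7} + 72 = 10 + 72 = 82$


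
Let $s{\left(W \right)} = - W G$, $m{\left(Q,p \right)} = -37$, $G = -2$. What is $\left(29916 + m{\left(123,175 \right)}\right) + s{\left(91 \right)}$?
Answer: $30061$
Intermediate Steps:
$s{\left(W \right)} = 2 W$ ($s{\left(W \right)} = - W \left(-2\right) = 2 W$)
$\left(29916 + m{\left(123,175 \right)}\right) + s{\left(91 \right)} = \left(29916 - 37\right) + 2 \cdot 91 = 29879 + 182 = 30061$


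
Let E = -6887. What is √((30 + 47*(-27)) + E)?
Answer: I*√8126 ≈ 90.144*I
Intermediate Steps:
√((30 + 47*(-27)) + E) = √((30 + 47*(-27)) - 6887) = √((30 - 1269) - 6887) = √(-1239 - 6887) = √(-8126) = I*√8126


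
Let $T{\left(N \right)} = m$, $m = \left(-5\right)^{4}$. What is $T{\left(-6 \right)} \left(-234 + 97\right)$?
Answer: $-85625$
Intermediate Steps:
$m = 625$
$T{\left(N \right)} = 625$
$T{\left(-6 \right)} \left(-234 + 97\right) = 625 \left(-234 + 97\right) = 625 \left(-137\right) = -85625$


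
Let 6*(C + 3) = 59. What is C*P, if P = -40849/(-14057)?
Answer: 1674809/84342 ≈ 19.857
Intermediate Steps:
P = 40849/14057 (P = -40849*(-1/14057) = 40849/14057 ≈ 2.9060)
C = 41/6 (C = -3 + (1/6)*59 = -3 + 59/6 = 41/6 ≈ 6.8333)
C*P = (41/6)*(40849/14057) = 1674809/84342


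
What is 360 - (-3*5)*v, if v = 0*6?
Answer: 360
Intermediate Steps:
v = 0
360 - (-3*5)*v = 360 - (-3*5)*0 = 360 - (-15)*0 = 360 - 1*0 = 360 + 0 = 360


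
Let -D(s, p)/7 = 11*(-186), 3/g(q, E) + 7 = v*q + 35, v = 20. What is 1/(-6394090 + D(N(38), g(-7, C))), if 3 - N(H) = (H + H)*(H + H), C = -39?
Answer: -1/6379768 ≈ -1.5675e-7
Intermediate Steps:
N(H) = 3 - 4*H² (N(H) = 3 - (H + H)*(H + H) = 3 - 2*H*2*H = 3 - 4*H²)
g(q, E) = 3/(28 + 20*q) (g(q, E) = 3/(-7 + (20*q + 35)) = 3/(-7 + (35 + 20*q)) = 3/(28 + 20*q))
D(s, p) = 14322 (D(s, p) = -77*(-186) = -7*(-2046) = 14322)
1/(-6394090 + D(N(38), g(-7, C))) = 1/(-6394090 + 14322) = 1/(-6379768) = -1/6379768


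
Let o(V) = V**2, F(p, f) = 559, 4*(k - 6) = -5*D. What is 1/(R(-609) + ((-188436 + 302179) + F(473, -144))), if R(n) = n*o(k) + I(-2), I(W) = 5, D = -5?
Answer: 16/366703 ≈ 4.3632e-5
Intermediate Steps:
k = 49/4 (k = 6 + (-5*(-5))/4 = 6 + (1/4)*25 = 6 + 25/4 = 49/4 ≈ 12.250)
R(n) = 5 + 2401*n/16 (R(n) = n*(49/4)**2 + 5 = n*(2401/16) + 5 = 2401*n/16 + 5 = 5 + 2401*n/16)
1/(R(-609) + ((-188436 + 302179) + F(473, -144))) = 1/((5 + (2401/16)*(-609)) + ((-188436 + 302179) + 559)) = 1/((5 - 1462209/16) + (113743 + 559)) = 1/(-1462129/16 + 114302) = 1/(366703/16) = 16/366703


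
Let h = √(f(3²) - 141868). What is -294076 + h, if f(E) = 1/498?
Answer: -294076 + I*√35183830974/498 ≈ -2.9408e+5 + 376.65*I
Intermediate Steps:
f(E) = 1/498
h = I*√35183830974/498 (h = √(1/498 - 141868) = √(-70650263/498) = I*√35183830974/498 ≈ 376.65*I)
-294076 + h = -294076 + I*√35183830974/498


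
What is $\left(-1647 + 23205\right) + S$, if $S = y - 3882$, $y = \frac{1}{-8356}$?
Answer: $\frac{147700655}{8356} \approx 17676.0$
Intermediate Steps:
$y = - \frac{1}{8356} \approx -0.00011967$
$S = - \frac{32437993}{8356}$ ($S = - \frac{1}{8356} - 3882 = - \frac{32437993}{8356} \approx -3882.0$)
$\left(-1647 + 23205\right) + S = \left(-1647 + 23205\right) - \frac{32437993}{8356} = 21558 - \frac{32437993}{8356} = \frac{147700655}{8356}$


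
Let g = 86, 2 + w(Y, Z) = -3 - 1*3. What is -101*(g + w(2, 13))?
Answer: -7878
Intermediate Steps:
w(Y, Z) = -8 (w(Y, Z) = -2 + (-3 - 1*3) = -2 + (-3 - 3) = -2 - 6 = -8)
-101*(g + w(2, 13)) = -101*(86 - 8) = -101*78 = -7878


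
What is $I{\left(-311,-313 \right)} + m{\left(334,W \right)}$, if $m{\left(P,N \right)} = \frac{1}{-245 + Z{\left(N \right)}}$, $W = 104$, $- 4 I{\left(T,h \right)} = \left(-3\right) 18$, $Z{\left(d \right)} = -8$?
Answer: $\frac{6829}{506} \approx 13.496$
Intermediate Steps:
$I{\left(T,h \right)} = \frac{27}{2}$ ($I{\left(T,h \right)} = - \frac{\left(-3\right) 18}{4} = \left(- \frac{1}{4}\right) \left(-54\right) = \frac{27}{2}$)
$m{\left(P,N \right)} = - \frac{1}{253}$ ($m{\left(P,N \right)} = \frac{1}{-245 - 8} = \frac{1}{-253} = - \frac{1}{253}$)
$I{\left(-311,-313 \right)} + m{\left(334,W \right)} = \frac{27}{2} - \frac{1}{253} = \frac{6829}{506}$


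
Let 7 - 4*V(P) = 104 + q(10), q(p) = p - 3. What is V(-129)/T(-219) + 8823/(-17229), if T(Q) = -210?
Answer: -234146/603015 ≈ -0.38829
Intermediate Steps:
q(p) = -3 + p
V(P) = -26 (V(P) = 7/4 - (104 + (-3 + 10))/4 = 7/4 - (104 + 7)/4 = 7/4 - ¼*111 = 7/4 - 111/4 = -26)
V(-129)/T(-219) + 8823/(-17229) = -26/(-210) + 8823/(-17229) = -26*(-1/210) + 8823*(-1/17229) = 13/105 - 2941/5743 = -234146/603015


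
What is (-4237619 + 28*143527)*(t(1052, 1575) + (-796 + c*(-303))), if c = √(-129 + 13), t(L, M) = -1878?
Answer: 585239662 + 132630978*I*√29 ≈ 5.8524e+8 + 7.1424e+8*I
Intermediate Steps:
c = 2*I*√29 (c = √(-116) = 2*I*√29 ≈ 10.77*I)
(-4237619 + 28*143527)*(t(1052, 1575) + (-796 + c*(-303))) = (-4237619 + 28*143527)*(-1878 + (-796 + (2*I*√29)*(-303))) = (-4237619 + 4018756)*(-1878 + (-796 - 606*I*√29)) = -218863*(-2674 - 606*I*√29) = 585239662 + 132630978*I*√29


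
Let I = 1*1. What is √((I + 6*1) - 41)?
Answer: I*√34 ≈ 5.8309*I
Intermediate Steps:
I = 1
√((I + 6*1) - 41) = √((1 + 6*1) - 41) = √((1 + 6) - 41) = √(7 - 41) = √(-34) = I*√34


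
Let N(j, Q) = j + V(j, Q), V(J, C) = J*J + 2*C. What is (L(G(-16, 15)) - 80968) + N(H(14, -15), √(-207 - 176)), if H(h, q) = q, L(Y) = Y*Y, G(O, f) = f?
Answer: -80533 + 2*I*√383 ≈ -80533.0 + 39.141*I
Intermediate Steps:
L(Y) = Y²
V(J, C) = J² + 2*C
N(j, Q) = j + j² + 2*Q (N(j, Q) = j + (j² + 2*Q) = j + j² + 2*Q)
(L(G(-16, 15)) - 80968) + N(H(14, -15), √(-207 - 176)) = (15² - 80968) + (-15 + (-15)² + 2*√(-207 - 176)) = (225 - 80968) + (-15 + 225 + 2*√(-383)) = -80743 + (-15 + 225 + 2*(I*√383)) = -80743 + (-15 + 225 + 2*I*√383) = -80743 + (210 + 2*I*√383) = -80533 + 2*I*√383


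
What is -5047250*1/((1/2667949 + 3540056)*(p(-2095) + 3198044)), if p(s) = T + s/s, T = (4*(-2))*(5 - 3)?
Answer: -2693161118050/6040877777342159841 ≈ -4.4582e-7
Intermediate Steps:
T = -16 (T = -8*2 = -16)
p(s) = -15 (p(s) = -16 + s/s = -16 + 1 = -15)
-5047250*1/((1/2667949 + 3540056)*(p(-2095) + 3198044)) = -5047250*1/((-15 + 3198044)*(1/2667949 + 3540056)) = -5047250*1/(3198029*(1/2667949 + 3540056)) = -5047250/((9444688865145/2667949)*3198029) = -5047250/30204388886710799205/2667949 = -5047250*2667949/30204388886710799205 = -2693161118050/6040877777342159841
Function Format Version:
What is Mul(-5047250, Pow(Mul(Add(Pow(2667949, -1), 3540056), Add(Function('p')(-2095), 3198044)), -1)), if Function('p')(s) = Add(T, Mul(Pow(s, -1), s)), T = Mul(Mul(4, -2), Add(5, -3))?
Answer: Rational(-2693161118050, 6040877777342159841) ≈ -4.4582e-7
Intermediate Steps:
T = -16 (T = Mul(-8, 2) = -16)
Function('p')(s) = -15 (Function('p')(s) = Add(-16, Mul(Pow(s, -1), s)) = Add(-16, 1) = -15)
Mul(-5047250, Pow(Mul(Add(Pow(2667949, -1), 3540056), Add(Function('p')(-2095), 3198044)), -1)) = Mul(-5047250, Pow(Mul(Add(Pow(2667949, -1), 3540056), Add(-15, 3198044)), -1)) = Mul(-5047250, Pow(Mul(Add(Rational(1, 2667949), 3540056), 3198029), -1)) = Mul(-5047250, Pow(Mul(Rational(9444688865145, 2667949), 3198029), -1)) = Mul(-5047250, Pow(Rational(30204388886710799205, 2667949), -1)) = Mul(-5047250, Rational(2667949, 30204388886710799205)) = Rational(-2693161118050, 6040877777342159841)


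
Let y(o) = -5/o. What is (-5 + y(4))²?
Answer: 625/16 ≈ 39.063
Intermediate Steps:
(-5 + y(4))² = (-5 - 5/4)² = (-25/4)² = 625/16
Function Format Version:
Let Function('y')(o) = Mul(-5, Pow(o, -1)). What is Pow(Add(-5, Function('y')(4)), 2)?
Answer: Rational(625, 16) ≈ 39.063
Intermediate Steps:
Pow(Add(-5, Function('y')(4)), 2) = Pow(Add(-5, Mul(-5, Pow(4, -1))), 2) = Pow(Add(-5, Mul(-5, Rational(1, 4))), 2) = Pow(Add(-5, Rational(-5, 4)), 2) = Pow(Rational(-25, 4), 2) = Rational(625, 16)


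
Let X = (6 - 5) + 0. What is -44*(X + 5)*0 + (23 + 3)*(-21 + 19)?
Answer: -52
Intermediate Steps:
X = 1 (X = 1 + 0 = 1)
-44*(X + 5)*0 + (23 + 3)*(-21 + 19) = -44*(1 + 5)*0 + (23 + 3)*(-21 + 19) = -264*0 + 26*(-2) = -44*0 - 52 = 0 - 52 = -52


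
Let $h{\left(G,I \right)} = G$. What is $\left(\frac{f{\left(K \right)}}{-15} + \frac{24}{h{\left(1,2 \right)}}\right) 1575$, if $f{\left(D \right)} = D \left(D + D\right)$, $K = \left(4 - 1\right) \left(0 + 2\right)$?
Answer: $30240$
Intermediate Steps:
$K = 6$ ($K = 3 \cdot 2 = 6$)
$f{\left(D \right)} = 2 D^{2}$ ($f{\left(D \right)} = D 2 D = 2 D^{2}$)
$\left(\frac{f{\left(K \right)}}{-15} + \frac{24}{h{\left(1,2 \right)}}\right) 1575 = \left(\frac{2 \cdot 6^{2}}{-15} + \frac{24}{1}\right) 1575 = \left(2 \cdot 36 \left(- \frac{1}{15}\right) + 24 \cdot 1\right) 1575 = \left(72 \left(- \frac{1}{15}\right) + 24\right) 1575 = \left(- \frac{24}{5} + 24\right) 1575 = \frac{96}{5} \cdot 1575 = 30240$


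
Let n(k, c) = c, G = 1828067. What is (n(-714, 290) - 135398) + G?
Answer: 1692959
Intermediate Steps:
(n(-714, 290) - 135398) + G = (290 - 135398) + 1828067 = -135108 + 1828067 = 1692959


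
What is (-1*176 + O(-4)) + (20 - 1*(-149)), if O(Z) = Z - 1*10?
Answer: -21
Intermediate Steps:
O(Z) = -10 + Z (O(Z) = Z - 10 = -10 + Z)
(-1*176 + O(-4)) + (20 - 1*(-149)) = (-1*176 + (-10 - 4)) + (20 - 1*(-149)) = (-176 - 14) + (20 + 149) = -190 + 169 = -21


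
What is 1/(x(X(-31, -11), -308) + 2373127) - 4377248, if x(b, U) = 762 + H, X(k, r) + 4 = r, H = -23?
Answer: -10391000200767/2373866 ≈ -4.3772e+6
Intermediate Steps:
X(k, r) = -4 + r
x(b, U) = 739 (x(b, U) = 762 - 23 = 739)
1/(x(X(-31, -11), -308) + 2373127) - 4377248 = 1/(739 + 2373127) - 4377248 = 1/2373866 - 4377248 = -10391000200767/2373866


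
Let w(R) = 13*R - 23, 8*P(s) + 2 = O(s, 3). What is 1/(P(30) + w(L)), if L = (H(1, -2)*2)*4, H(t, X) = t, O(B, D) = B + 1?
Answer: 8/677 ≈ 0.011817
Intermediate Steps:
O(B, D) = 1 + B
P(s) = -1/8 + s/8 (P(s) = -1/4 + (1 + s)/8 = -1/4 + (1/8 + s/8) = -1/8 + s/8)
L = 8 (L = (1*2)*4 = 2*4 = 8)
w(R) = -23 + 13*R
1/(P(30) + w(L)) = 1/((-1/8 + (1/8)*30) + (-23 + 13*8)) = 1/((-1/8 + 15/4) + (-23 + 104)) = 1/(29/8 + 81) = 1/(677/8) = 8/677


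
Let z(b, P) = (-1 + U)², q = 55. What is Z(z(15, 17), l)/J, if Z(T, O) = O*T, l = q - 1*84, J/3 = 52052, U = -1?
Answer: -29/39039 ≈ -0.00074285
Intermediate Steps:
J = 156156 (J = 3*52052 = 156156)
z(b, P) = 4 (z(b, P) = (-1 - 1)² = (-2)² = 4)
l = -29 (l = 55 - 1*84 = 55 - 84 = -29)
Z(z(15, 17), l)/J = -29*4/156156 = -116*1/156156 = -29/39039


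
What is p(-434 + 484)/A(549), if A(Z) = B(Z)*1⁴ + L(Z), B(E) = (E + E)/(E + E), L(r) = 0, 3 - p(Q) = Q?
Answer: -47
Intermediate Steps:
p(Q) = 3 - Q
B(E) = 1 (B(E) = (2*E)/((2*E)) = (2*E)*(1/(2*E)) = 1)
A(Z) = 1 (A(Z) = 1*1⁴ + 0 = 1*1 + 0 = 1 + 0 = 1)
p(-434 + 484)/A(549) = (3 - (-434 + 484))/1 = (3 - 1*50)*1 = (3 - 50)*1 = -47*1 = -47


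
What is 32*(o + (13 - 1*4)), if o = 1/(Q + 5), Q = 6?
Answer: 3200/11 ≈ 290.91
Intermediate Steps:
o = 1/11 (o = 1/(6 + 5) = 1/11 ≈ 0.090909)
32*(o + (13 - 1*4)) = 32*(1/11 + (13 - 1*4)) = 32*(1/11 + (13 - 4)) = 32*(1/11 + 9) = 32*(100/11) = 3200/11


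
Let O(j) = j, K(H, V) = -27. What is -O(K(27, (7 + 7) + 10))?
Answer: 27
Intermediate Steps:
-O(K(27, (7 + 7) + 10)) = -1*(-27) = 27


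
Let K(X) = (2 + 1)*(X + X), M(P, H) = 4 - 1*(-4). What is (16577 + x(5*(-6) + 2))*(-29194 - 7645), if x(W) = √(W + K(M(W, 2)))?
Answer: -610680103 - 73678*√5 ≈ -6.1084e+8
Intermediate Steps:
M(P, H) = 8 (M(P, H) = 4 + 4 = 8)
K(X) = 6*X (K(X) = 3*(2*X) = 6*X)
x(W) = √(48 + W) (x(W) = √(W + 6*8) = √(W + 48) = √(48 + W))
(16577 + x(5*(-6) + 2))*(-29194 - 7645) = (16577 + √(48 + (5*(-6) + 2)))*(-29194 - 7645) = (16577 + √(48 + (-30 + 2)))*(-36839) = (16577 + √(48 - 28))*(-36839) = (16577 + √20)*(-36839) = (16577 + 2*√5)*(-36839) = -610680103 - 73678*√5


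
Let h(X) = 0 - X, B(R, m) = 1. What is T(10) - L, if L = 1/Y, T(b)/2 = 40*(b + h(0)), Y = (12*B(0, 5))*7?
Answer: 67199/84 ≈ 799.99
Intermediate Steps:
h(X) = -X
Y = 84 (Y = (12*1)*7 = 12*7 = 84)
T(b) = 80*b (T(b) = 2*(40*(b - 1*0)) = 2*(40*(b + 0)) = 2*(40*b) = 80*b)
L = 1/84 ≈ 0.011905
T(10) - L = 80*10 - 1*1/84 = 800 - 1/84 = 67199/84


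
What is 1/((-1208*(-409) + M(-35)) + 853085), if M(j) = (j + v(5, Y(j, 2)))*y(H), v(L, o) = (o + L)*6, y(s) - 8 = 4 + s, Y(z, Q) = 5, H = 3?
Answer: 1/1347532 ≈ 7.4210e-7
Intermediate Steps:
y(s) = 12 + s (y(s) = 8 + (4 + s) = 12 + s)
v(L, o) = 6*L + 6*o (v(L, o) = (L + o)*6 = 6*L + 6*o)
M(j) = 900 + 15*j (M(j) = (j + (6*5 + 6*5))*(12 + 3) = (j + (30 + 30))*15 = (j + 60)*15 = (60 + j)*15 = 900 + 15*j)
1/((-1208*(-409) + M(-35)) + 853085) = 1/((-1208*(-409) + (900 + 15*(-35))) + 853085) = 1/((494072 + (900 - 525)) + 853085) = 1/((494072 + 375) + 853085) = 1/(494447 + 853085) = 1/1347532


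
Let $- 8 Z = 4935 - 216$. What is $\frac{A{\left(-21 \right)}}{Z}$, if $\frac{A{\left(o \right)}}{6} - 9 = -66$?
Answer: $\frac{912}{1573} \approx 0.57978$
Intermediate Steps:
$A{\left(o \right)} = -342$ ($A{\left(o \right)} = 54 + 6 \left(-66\right) = 54 - 396 = -342$)
$Z = - \frac{4719}{8}$ ($Z = - \frac{4935 - 216}{8} = \left(- \frac{1}{8}\right) 4719 = - \frac{4719}{8} \approx -589.88$)
$\frac{A{\left(-21 \right)}}{Z} = - \frac{342}{- \frac{4719}{8}} = \left(-342\right) \left(- \frac{8}{4719}\right) = \frac{912}{1573}$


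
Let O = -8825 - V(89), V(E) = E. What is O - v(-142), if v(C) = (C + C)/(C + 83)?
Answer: -526210/59 ≈ -8918.8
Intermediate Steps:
O = -8914 (O = -8825 - 1*89 = -8825 - 89 = -8914)
v(C) = 2*C/(83 + C) (v(C) = (2*C)/(83 + C) = 2*C/(83 + C))
O - v(-142) = -8914 - 2*(-142)/(83 - 142) = -8914 - 2*(-142)/(-59) = -8914 - 2*(-142)*(-1)/59 = -8914 - 1*284/59 = -8914 - 284/59 = -526210/59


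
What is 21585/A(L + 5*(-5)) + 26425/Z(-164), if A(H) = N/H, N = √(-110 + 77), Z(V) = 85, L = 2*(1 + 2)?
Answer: 5285/17 + 136705*I*√33/11 ≈ 310.88 + 71392.0*I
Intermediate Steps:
L = 6 (L = 2*3 = 6)
N = I*√33 (N = √(-33) = I*√33 ≈ 5.7446*I)
A(H) = I*√33/H (A(H) = (I*√33)/H = I*√33/H)
21585/A(L + 5*(-5)) + 26425/Z(-164) = 21585/((I*√33/(6 + 5*(-5)))) + 26425/85 = 21585/((I*√33/(6 - 25))) + 26425*(1/85) = 21585/((I*√33/(-19))) + 5285/17 = 21585/((I*√33*(-1/19))) + 5285/17 = 21585/((-I*√33/19)) + 5285/17 = 21585*(19*I*√33/33) + 5285/17 = 136705*I*√33/11 + 5285/17 = 5285/17 + 136705*I*√33/11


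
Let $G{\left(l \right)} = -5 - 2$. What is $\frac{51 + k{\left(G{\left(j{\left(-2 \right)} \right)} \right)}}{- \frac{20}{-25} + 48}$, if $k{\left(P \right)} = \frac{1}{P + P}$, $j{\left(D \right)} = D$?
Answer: $\frac{3565}{3416} \approx 1.0436$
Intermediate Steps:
$G{\left(l \right)} = -7$
$k{\left(P \right)} = \frac{1}{2 P}$
$\frac{51 + k{\left(G{\left(j{\left(-2 \right)} \right)} \right)}}{- \frac{20}{-25} + 48} = \frac{51 + \frac{1}{2 \left(-7\right)}}{- \frac{20}{-25} + 48} = \frac{51 + \frac{1}{2} \left(- \frac{1}{7}\right)}{\left(-20\right) \left(- \frac{1}{25}\right) + 48} = \frac{51 - \frac{1}{14}}{\frac{4}{5} + 48} = \frac{713}{14 \cdot \frac{244}{5}} = \frac{713}{14} \cdot \frac{5}{244} = \frac{3565}{3416}$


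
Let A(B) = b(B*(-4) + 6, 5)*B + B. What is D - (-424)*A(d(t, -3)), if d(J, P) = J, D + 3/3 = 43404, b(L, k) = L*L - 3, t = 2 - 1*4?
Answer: -121109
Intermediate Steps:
t = -2 (t = 2 - 4 = -2)
b(L, k) = -3 + L² (b(L, k) = L² - 3 = -3 + L²)
D = 43403 (D = -1 + 43404 = 43403)
A(B) = B + B*(-3 + (6 - 4*B)²) (A(B) = (-3 + (B*(-4) + 6)²)*B + B = (-3 + (-4*B + 6)²)*B + B = (-3 + (6 - 4*B)²)*B + B = B*(-3 + (6 - 4*B)²) + B = B + B*(-3 + (6 - 4*B)²))
D - (-424)*A(d(t, -3)) = 43403 - (-424)*2*(-2)*(-1 + 2*(-3 + 2*(-2))²) = 43403 - (-424)*2*(-2)*(-1 + 2*(-3 - 4)²) = 43403 - (-424)*2*(-2)*(-1 + 2*(-7)²) = 43403 - (-424)*2*(-2)*(-1 + 2*49) = 43403 - (-424)*2*(-2)*(-1 + 98) = 43403 - (-424)*2*(-2)*97 = 43403 - (-424)*(-388) = 43403 - 1*164512 = 43403 - 164512 = -121109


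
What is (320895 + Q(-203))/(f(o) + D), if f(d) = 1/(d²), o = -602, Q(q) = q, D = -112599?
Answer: -116220063568/40806327995 ≈ -2.8481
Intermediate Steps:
f(d) = d⁻²
(320895 + Q(-203))/(f(o) + D) = (320895 - 203)/((-602)⁻² - 112599) = 320692/(1/362404 - 112599) = 320692/(-40806327995/362404) = 320692*(-362404/40806327995) = -116220063568/40806327995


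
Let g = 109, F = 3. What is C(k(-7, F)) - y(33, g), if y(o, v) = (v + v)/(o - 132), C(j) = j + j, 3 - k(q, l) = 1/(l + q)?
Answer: 1723/198 ≈ 8.7020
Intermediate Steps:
k(q, l) = 3 - 1/(l + q)
C(j) = 2*j
y(o, v) = 2*v/(-132 + o) (y(o, v) = (2*v)/(-132 + o) = 2*v/(-132 + o))
C(k(-7, F)) - y(33, g) = 2*((-1 + 3*3 + 3*(-7))/(3 - 7)) - 2*109/(-132 + 33) = 2*((-1 + 9 - 21)/(-4)) - 2*109/(-99) = 2*(-¼*(-13)) - 2*109*(-1)/99 = 2*(13/4) - 1*(-218/99) = 13/2 + 218/99 = 1723/198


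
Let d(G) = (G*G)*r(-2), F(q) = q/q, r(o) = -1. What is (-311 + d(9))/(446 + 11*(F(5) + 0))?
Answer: -392/457 ≈ -0.85777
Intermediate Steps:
F(q) = 1
d(G) = -G**2 (d(G) = (G*G)*(-1) = G**2*(-1) = -G**2)
(-311 + d(9))/(446 + 11*(F(5) + 0)) = (-311 - 1*9**2)/(446 + 11*(1 + 0)) = (-311 - 1*81)/(446 + 11*1) = (-311 - 81)/(446 + 11) = -392/457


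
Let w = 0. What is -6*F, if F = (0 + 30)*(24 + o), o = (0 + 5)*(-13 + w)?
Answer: 7380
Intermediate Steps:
o = -65 (o = (0 + 5)*(-13 + 0) = 5*(-13) = -65)
F = -1230 (F = (0 + 30)*(24 - 65) = 30*(-41) = -1230)
-6*F = -6*(-1230) = 7380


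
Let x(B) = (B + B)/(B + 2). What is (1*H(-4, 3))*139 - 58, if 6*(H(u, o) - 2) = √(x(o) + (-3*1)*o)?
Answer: 220 + 139*I*√195/30 ≈ 220.0 + 64.701*I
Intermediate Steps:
x(B) = 2*B/(2 + B) (x(B) = (2*B)/(2 + B) = 2*B/(2 + B))
H(u, o) = 2 + √(-3*o + 2*o/(2 + o))/6 (H(u, o) = 2 + √(2*o/(2 + o) + (-3*1)*o)/6 = 2 + √(2*o/(2 + o) - 3*o)/6 = 2 + √(-3*o + 2*o/(2 + o))/6)
(1*H(-4, 3))*139 - 58 = (1*(2 + √(3*(-4 - 3*3)/(2 + 3))/6))*139 - 58 = (1*(2 + √(3*(-4 - 9)/5)/6))*139 - 58 = (1*(2 + √(3*(⅕)*(-13))/6))*139 - 58 = (1*(2 + √(-39/5)/6))*139 - 58 = (1*(2 + (I*√195/5)/6))*139 - 58 = (1*(2 + I*√195/30))*139 - 58 = (2 + I*√195/30)*139 - 58 = (278 + 139*I*√195/30) - 58 = 220 + 139*I*√195/30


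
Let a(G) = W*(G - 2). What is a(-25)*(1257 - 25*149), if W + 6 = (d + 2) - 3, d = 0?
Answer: -466452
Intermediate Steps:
W = -7 (W = -6 + ((0 + 2) - 3) = -6 + (2 - 3) = -6 - 1 = -7)
a(G) = 14 - 7*G (a(G) = -7*(G - 2) = -7*(-2 + G) = 14 - 7*G)
a(-25)*(1257 - 25*149) = (14 - 7*(-25))*(1257 - 25*149) = (14 + 175)*(1257 - 1*3725) = 189*(1257 - 3725) = 189*(-2468) = -466452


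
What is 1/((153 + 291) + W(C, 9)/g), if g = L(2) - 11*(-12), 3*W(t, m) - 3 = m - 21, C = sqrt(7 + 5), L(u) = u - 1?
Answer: 133/59049 ≈ 0.0022524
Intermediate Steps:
L(u) = -1 + u
C = 2*sqrt(3) (C = sqrt(12) = 2*sqrt(3) ≈ 3.4641)
W(t, m) = -6 + m/3 (W(t, m) = 1 + (m - 21)/3 = 1 + (-21 + m)/3 = 1 + (-7 + m/3) = -6 + m/3)
g = 133 (g = (-1 + 2) - 11*(-12) = 1 + 132 = 133)
1/((153 + 291) + W(C, 9)/g) = 1/((153 + 291) + (-6 + (1/3)*9)/133) = 1/(444 + (-6 + 3)*(1/133)) = 1/(444 - 3*1/133) = 1/(444 - 3/133) = 1/(59049/133) = 133/59049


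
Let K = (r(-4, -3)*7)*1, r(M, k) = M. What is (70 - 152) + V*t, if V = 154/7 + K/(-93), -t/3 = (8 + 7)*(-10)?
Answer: 308558/31 ≈ 9953.5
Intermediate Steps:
K = -28 (K = -4*7*1 = -28*1 = -28)
t = 450 (t = -3*(8 + 7)*(-10) = -45*(-10) = -3*(-150) = 450)
V = 2074/93 (V = 154/7 - 28/(-93) = 154*(1/7) - 28*(-1/93) = 22 + 28/93 = 2074/93 ≈ 22.301)
(70 - 152) + V*t = (70 - 152) + (2074/93)*450 = -82 + 311100/31 = 308558/31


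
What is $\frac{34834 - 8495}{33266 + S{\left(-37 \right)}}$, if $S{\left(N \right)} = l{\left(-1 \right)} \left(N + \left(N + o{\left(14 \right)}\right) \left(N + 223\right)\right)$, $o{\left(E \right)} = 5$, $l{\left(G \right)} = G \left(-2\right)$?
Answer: $\frac{26339}{21288} \approx 1.2373$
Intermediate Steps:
$l{\left(G \right)} = - 2 G$
$S{\left(N \right)} = 2 N + 2 \left(5 + N\right) \left(223 + N\right)$ ($S{\left(N \right)} = \left(-2\right) \left(-1\right) \left(N + \left(N + 5\right) \left(N + 223\right)\right) = 2 \left(N + \left(5 + N\right) \left(223 + N\right)\right) = 2 N + 2 \left(5 + N\right) \left(223 + N\right)$)
$\frac{34834 - 8495}{33266 + S{\left(-37 \right)}} = \frac{34834 - 8495}{33266 + \left(2230 + 2 \left(-37\right)^{2} + 458 \left(-37\right)\right)} = \frac{26339}{33266 + \left(2230 + 2 \cdot 1369 - 16946\right)} = \frac{26339}{33266 + \left(2230 + 2738 - 16946\right)} = \frac{26339}{33266 - 11978} = \frac{26339}{21288}$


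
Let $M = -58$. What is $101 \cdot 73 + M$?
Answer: $7315$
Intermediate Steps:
$101 \cdot 73 + M = 101 \cdot 73 - 58 = 7373 - 58 = 7315$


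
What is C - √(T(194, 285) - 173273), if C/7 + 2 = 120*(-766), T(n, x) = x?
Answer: -643454 - 2*I*√43247 ≈ -6.4345e+5 - 415.92*I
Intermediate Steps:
C = -643454 (C = -14 + 7*(120*(-766)) = -14 + 7*(-91920) = -14 - 643440 = -643454)
C - √(T(194, 285) - 173273) = -643454 - √(285 - 173273) = -643454 - √(-172988) = -643454 - 2*I*√43247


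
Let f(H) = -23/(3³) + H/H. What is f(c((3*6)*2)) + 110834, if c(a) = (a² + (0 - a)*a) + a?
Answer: 2992522/27 ≈ 1.1083e+5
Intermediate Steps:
c(a) = a (c(a) = (a² + (-a)*a) + a = (a² - a²) + a = 0 + a = a)
f(H) = 4/27 (f(H) = -23/27 + 1 = 4/27)
f(c((3*6)*2)) + 110834 = 4/27 + 110834 = 2992522/27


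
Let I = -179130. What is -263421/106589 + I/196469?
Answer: -10121049717/2991633463 ≈ -3.3831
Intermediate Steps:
-263421/106589 + I/196469 = -263421/106589 - 179130/196469 = -263421*1/106589 - 179130*1/196469 = -263421/106589 - 25590/28067 = -10121049717/2991633463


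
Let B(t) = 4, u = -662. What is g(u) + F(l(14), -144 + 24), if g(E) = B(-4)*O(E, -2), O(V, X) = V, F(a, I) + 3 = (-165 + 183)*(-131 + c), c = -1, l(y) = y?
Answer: -5027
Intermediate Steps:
F(a, I) = -2379 (F(a, I) = -3 + (-165 + 183)*(-131 - 1) = -3 + 18*(-132) = -3 - 2376 = -2379)
g(E) = 4*E
g(u) + F(l(14), -144 + 24) = 4*(-662) - 2379 = -2648 - 2379 = -5027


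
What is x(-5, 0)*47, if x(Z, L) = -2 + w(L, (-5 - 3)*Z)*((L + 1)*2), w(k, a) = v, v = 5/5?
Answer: 0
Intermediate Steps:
v = 1 (v = 5*(⅕) = 1)
w(k, a) = 1
x(Z, L) = 2*L (x(Z, L) = -2 + 1*((L + 1)*2) = -2 + 1*((1 + L)*2) = -2 + 1*(2 + 2*L) = -2 + (2 + 2*L) = 2*L)
x(-5, 0)*47 = (2*0)*47 = 0*47 = 0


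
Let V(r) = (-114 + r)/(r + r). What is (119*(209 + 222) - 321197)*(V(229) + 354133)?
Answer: -21888598035666/229 ≈ -9.5583e+10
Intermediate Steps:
V(r) = (-114 + r)/(2*r) (V(r) = (-114 + r)/((2*r)) = (-114 + r)*(1/(2*r)) = (-114 + r)/(2*r))
(119*(209 + 222) - 321197)*(V(229) + 354133) = (119*(209 + 222) - 321197)*((1/2)*(-114 + 229)/229 + 354133) = (119*431 - 321197)*((1/2)*(1/229)*115 + 354133) = (51289 - 321197)*(115/458 + 354133) = -269908*162193029/458 = -21888598035666/229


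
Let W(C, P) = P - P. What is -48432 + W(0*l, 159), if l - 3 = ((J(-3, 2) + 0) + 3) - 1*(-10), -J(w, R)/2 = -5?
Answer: -48432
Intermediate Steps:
J(w, R) = 10 (J(w, R) = -2*(-5) = 10)
l = 26 (l = 3 + (((10 + 0) + 3) - 1*(-10)) = 3 + ((10 + 3) + 10) = 3 + (13 + 10) = 3 + 23 = 26)
W(C, P) = 0
-48432 + W(0*l, 159) = -48432 + 0 = -48432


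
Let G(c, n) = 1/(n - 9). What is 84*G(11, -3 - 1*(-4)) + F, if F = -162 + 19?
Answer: -307/2 ≈ -153.50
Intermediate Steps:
F = -143
G(c, n) = 1/(-9 + n)
84*G(11, -3 - 1*(-4)) + F = 84/(-9 + (-3 - 1*(-4))) - 143 = 84/(-9 + (-3 + 4)) - 143 = 84/(-9 + 1) - 143 = 84/(-8) - 143 = 84*(-1/8) - 143 = -21/2 - 143 = -307/2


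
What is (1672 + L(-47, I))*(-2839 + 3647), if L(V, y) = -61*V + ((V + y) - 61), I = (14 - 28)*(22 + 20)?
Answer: 3105144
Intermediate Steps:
I = -588 (I = -14*42 = -588)
L(V, y) = -61 + y - 60*V (L(V, y) = -61*V + (-61 + V + y) = -61 + y - 60*V)
(1672 + L(-47, I))*(-2839 + 3647) = (1672 + (-61 - 588 - 60*(-47)))*(-2839 + 3647) = (1672 + (-61 - 588 + 2820))*808 = (1672 + 2171)*808 = 3843*808 = 3105144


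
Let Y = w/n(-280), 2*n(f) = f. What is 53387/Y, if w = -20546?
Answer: 3737090/10273 ≈ 363.78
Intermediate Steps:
n(f) = f/2
Y = 10273/70 (Y = -20546/((1/2)*(-280)) = -20546/(-140) = -20546*(-1/140) = 10273/70 ≈ 146.76)
53387/Y = 53387/(10273/70) = 53387*(70/10273) = 3737090/10273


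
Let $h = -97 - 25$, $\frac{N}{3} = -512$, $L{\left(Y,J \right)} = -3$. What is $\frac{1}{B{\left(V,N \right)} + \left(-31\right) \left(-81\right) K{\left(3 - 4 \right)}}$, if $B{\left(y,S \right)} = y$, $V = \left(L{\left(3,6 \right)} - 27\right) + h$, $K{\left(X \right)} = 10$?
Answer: $\frac{1}{24958} \approx 4.0067 \cdot 10^{-5}$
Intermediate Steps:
$N = -1536$ ($N = 3 \left(-512\right) = -1536$)
$h = -122$
$V = -152$ ($V = \left(-3 - 27\right) - 122 = -30 - 122 = -152$)
$\frac{1}{B{\left(V,N \right)} + \left(-31\right) \left(-81\right) K{\left(3 - 4 \right)}} = \frac{1}{-152 + \left(-31\right) \left(-81\right) 10} = \frac{1}{-152 + 2511 \cdot 10} = \frac{1}{-152 + 25110} = \frac{1}{24958}$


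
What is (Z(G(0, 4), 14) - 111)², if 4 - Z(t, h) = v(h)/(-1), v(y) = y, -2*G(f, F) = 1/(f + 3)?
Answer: 8649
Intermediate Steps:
G(f, F) = -1/(2*(3 + f)) (G(f, F) = -1/(2*(f + 3)) = -1/(2*(3 + f)))
Z(t, h) = 4 + h (Z(t, h) = 4 - h/(-1) = 4 - h*(-1) = 4 - (-1)*h = 4 + h)
(Z(G(0, 4), 14) - 111)² = ((4 + 14) - 111)² = (18 - 111)² = (-93)² = 8649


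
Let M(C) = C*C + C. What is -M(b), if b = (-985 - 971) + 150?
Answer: -3259830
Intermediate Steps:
b = -1806 (b = -1956 + 150 = -1806)
M(C) = C + C² (M(C) = C² + C = C + C²)
-M(b) = -(-1806)*(1 - 1806) = -(-1806)*(-1805) = -1*3259830 = -3259830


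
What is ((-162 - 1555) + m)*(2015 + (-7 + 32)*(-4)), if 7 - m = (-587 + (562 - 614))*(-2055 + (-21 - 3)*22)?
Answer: -3164053005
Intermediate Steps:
m = -1650530 (m = 7 - (-587 + (562 - 614))*(-2055 + (-21 - 3)*22) = 7 - (-587 - 52)*(-2055 - 24*22) = 7 - (-639)*(-2055 - 528) = 7 - (-639)*(-2583) = 7 - 1*1650537 = 7 - 1650537 = -1650530)
((-162 - 1555) + m)*(2015 + (-7 + 32)*(-4)) = ((-162 - 1555) - 1650530)*(2015 + (-7 + 32)*(-4)) = (-1717 - 1650530)*(2015 + 25*(-4)) = -1652247*(2015 - 100) = -1652247*1915 = -3164053005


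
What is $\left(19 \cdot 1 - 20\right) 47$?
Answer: $-47$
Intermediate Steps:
$\left(19 \cdot 1 - 20\right) 47 = \left(19 - 20\right) 47 = \left(-1\right) 47 = -47$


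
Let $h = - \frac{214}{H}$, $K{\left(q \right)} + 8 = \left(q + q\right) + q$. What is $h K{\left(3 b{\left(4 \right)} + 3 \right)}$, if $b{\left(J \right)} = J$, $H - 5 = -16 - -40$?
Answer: $- \frac{7918}{29} \approx -273.03$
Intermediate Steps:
$H = 29$ ($H = 5 - -24 = 5 + \left(-16 + 40\right) = 5 + 24 = 29$)
$K{\left(q \right)} = -8 + 3 q$ ($K{\left(q \right)} = -8 + \left(\left(q + q\right) + q\right) = -8 + \left(2 q + q\right) = -8 + 3 q$)
$h = - \frac{214}{29} \approx -7.3793$
$h K{\left(3 b{\left(4 \right)} + 3 \right)} = - \frac{214 \left(-8 + 3 \left(3 \cdot 4 + 3\right)\right)}{29} = - \frac{214 \left(-8 + 3 \left(12 + 3\right)\right)}{29} = - \frac{214 \left(-8 + 3 \cdot 15\right)}{29} = - \frac{214 \left(-8 + 45\right)}{29} = \left(- \frac{214}{29}\right) 37 = - \frac{7918}{29}$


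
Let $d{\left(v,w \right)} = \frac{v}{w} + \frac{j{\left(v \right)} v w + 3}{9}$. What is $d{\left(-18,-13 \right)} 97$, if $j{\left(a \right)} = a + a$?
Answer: $- \frac{3534389}{39} \approx -90625.0$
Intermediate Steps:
$j{\left(a \right)} = 2 a$
$d{\left(v,w \right)} = \frac{1}{3} + \frac{v}{w} + \frac{2 w v^{2}}{9}$ ($d{\left(v,w \right)} = \frac{v}{w} + \frac{2 v v w + 3}{9} = \frac{v}{w} + \left(2 v^{2} w + 3\right) \frac{1}{9} = \frac{v}{w} + \left(2 w v^{2} + 3\right) \frac{1}{9} = \frac{v}{w} + \left(3 + 2 w v^{2}\right) \frac{1}{9} = \frac{v}{w} + \left(\frac{1}{3} + \frac{2 w v^{2}}{9}\right) = \frac{1}{3} + \frac{v}{w} + \frac{2 w v^{2}}{9}$)
$d{\left(-18,-13 \right)} 97 = \frac{-18 + \frac{1}{9} \left(-13\right) \left(3 + 2 \left(-13\right) \left(-18\right)^{2}\right)}{-13} \cdot 97 = - \frac{-18 + \frac{1}{9} \left(-13\right) \left(3 + 2 \left(-13\right) 324\right)}{13} \cdot 97 = - \frac{-18 + \frac{1}{9} \left(-13\right) \left(3 - 8424\right)}{13} \cdot 97 = - \frac{-18 + \frac{1}{9} \left(-13\right) \left(-8421\right)}{13} \cdot 97 = - \frac{-18 + \frac{36491}{3}}{13} \cdot 97 = \left(- \frac{1}{13}\right) \frac{36437}{3} \cdot 97 = \left(- \frac{36437}{39}\right) 97 = - \frac{3534389}{39}$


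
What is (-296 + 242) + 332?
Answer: 278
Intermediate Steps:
(-296 + 242) + 332 = -54 + 332 = 278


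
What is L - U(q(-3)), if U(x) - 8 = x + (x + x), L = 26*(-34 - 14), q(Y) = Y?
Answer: -1247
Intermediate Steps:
L = -1248 (L = 26*(-48) = -1248)
U(x) = 8 + 3*x (U(x) = 8 + (x + (x + x)) = 8 + (x + 2*x) = 8 + 3*x)
L - U(q(-3)) = -1248 - (8 + 3*(-3)) = -1248 - (8 - 9) = -1248 - 1*(-1) = -1248 + 1 = -1247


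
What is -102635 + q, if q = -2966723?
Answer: -3069358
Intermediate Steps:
-102635 + q = -102635 - 2966723 = -3069358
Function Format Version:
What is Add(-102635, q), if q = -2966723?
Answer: -3069358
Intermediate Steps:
Add(-102635, q) = Add(-102635, -2966723) = -3069358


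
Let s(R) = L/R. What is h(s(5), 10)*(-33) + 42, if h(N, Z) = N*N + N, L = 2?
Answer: 588/25 ≈ 23.520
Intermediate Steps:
s(R) = 2/R
h(N, Z) = N + N² (h(N, Z) = N² + N = N + N²)
h(s(5), 10)*(-33) + 42 = ((2/5)*(1 + 2/5))*(-33) + 42 = ((2*(⅕))*(1 + 2*(⅕)))*(-33) + 42 = (2*(1 + ⅖)/5)*(-33) + 42 = ((⅖)*(7/5))*(-33) + 42 = (14/25)*(-33) + 42 = -462/25 + 42 = 588/25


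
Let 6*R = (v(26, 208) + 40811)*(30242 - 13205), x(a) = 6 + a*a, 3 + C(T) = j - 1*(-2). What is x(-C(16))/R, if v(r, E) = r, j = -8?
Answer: 58/77304441 ≈ 7.5028e-7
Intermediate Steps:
C(T) = -9 (C(T) = -3 + (-8 - 1*(-2)) = -3 + (-8 + 2) = -3 - 6 = -9)
x(a) = 6 + a²
R = 231913323/2 (R = ((26 + 40811)*(30242 - 13205))/6 = (40837*17037)/6 = (⅙)*695739969 = 231913323/2 ≈ 1.1596e+8)
x(-C(16))/R = (6 + (-1*(-9))²)/(231913323/2) = (6 + 9²)*(2/231913323) = (6 + 81)*(2/231913323) = 87*(2/231913323) = 58/77304441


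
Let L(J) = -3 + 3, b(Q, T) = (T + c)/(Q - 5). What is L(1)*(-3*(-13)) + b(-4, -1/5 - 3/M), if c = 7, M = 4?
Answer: -121/180 ≈ -0.67222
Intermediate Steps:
b(Q, T) = (7 + T)/(-5 + Q) (b(Q, T) = (T + 7)/(Q - 5) = (7 + T)/(-5 + Q))
L(J) = 0
L(1)*(-3*(-13)) + b(-4, -1/5 - 3/M) = 0*(-3*(-13)) + (7 + (-1/5 - 3/4))/(-5 - 4) = 0*39 + (7 + (-1*1/5 - 3*1/4))/(-9) = 0 - (7 + (-1/5 - 3/4))/9 = 0 - (7 - 19/20)/9 = 0 - 1/9*121/20 = 0 - 121/180 = -121/180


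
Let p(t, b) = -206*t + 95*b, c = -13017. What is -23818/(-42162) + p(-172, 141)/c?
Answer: -97144726/30490153 ≈ -3.1861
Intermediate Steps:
-23818/(-42162) + p(-172, 141)/c = -23818/(-42162) + (-206*(-172) + 95*141)/(-13017) = -23818*(-1/42162) + (35432 + 13395)*(-1/13017) = 11909/21081 + 48827*(-1/13017) = 11909/21081 - 48827/13017 = -97144726/30490153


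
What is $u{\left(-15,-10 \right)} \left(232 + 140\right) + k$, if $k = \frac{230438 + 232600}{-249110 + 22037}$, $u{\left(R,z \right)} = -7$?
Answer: $- \frac{197253710}{75691} \approx -2606.0$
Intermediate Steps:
$k = - \frac{154346}{75691}$ ($k = \frac{463038}{-227073} = 463038 \left(- \frac{1}{227073}\right) = - \frac{154346}{75691} \approx -2.0392$)
$u{\left(-15,-10 \right)} \left(232 + 140\right) + k = - 7 \left(232 + 140\right) - \frac{154346}{75691} = \left(-7\right) 372 - \frac{154346}{75691} = -2604 - \frac{154346}{75691} = - \frac{197253710}{75691}$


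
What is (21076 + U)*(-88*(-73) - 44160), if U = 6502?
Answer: -1040683408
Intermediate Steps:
(21076 + U)*(-88*(-73) - 44160) = (21076 + 6502)*(-88*(-73) - 44160) = 27578*(6424 - 44160) = 27578*(-37736) = -1040683408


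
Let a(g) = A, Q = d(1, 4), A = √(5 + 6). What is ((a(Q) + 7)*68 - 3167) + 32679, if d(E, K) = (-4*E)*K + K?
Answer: 29988 + 68*√11 ≈ 30214.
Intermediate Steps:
A = √11 ≈ 3.3166
d(E, K) = K - 4*E*K (d(E, K) = -4*E*K + K = K - 4*E*K)
Q = -12 (Q = 4*(1 - 4*1) = 4*(1 - 4) = 4*(-3) = -12)
a(g) = √11
((a(Q) + 7)*68 - 3167) + 32679 = ((√11 + 7)*68 - 3167) + 32679 = ((7 + √11)*68 - 3167) + 32679 = ((476 + 68*√11) - 3167) + 32679 = (-2691 + 68*√11) + 32679 = 29988 + 68*√11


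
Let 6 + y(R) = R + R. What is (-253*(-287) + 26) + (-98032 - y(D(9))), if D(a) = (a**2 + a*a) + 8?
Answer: -25729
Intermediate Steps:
D(a) = 8 + 2*a**2 (D(a) = (a**2 + a**2) + 8 = 2*a**2 + 8 = 8 + 2*a**2)
y(R) = -6 + 2*R (y(R) = -6 + (R + R) = -6 + 2*R)
(-253*(-287) + 26) + (-98032 - y(D(9))) = (-253*(-287) + 26) + (-98032 - (-6 + 2*(8 + 2*9**2))) = (72611 + 26) + (-98032 - (-6 + 2*(8 + 2*81))) = 72637 + (-98032 - (-6 + 2*(8 + 162))) = 72637 + (-98032 - (-6 + 2*170)) = 72637 + (-98032 - (-6 + 340)) = 72637 + (-98032 - 1*334) = 72637 + (-98032 - 334) = 72637 - 98366 = -25729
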